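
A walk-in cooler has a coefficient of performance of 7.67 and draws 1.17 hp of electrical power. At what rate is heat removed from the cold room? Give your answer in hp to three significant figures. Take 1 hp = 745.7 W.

Q̇_C = COP × Ẇ = 7.67 × 1.170 = 8.974 hp.

8.97 hp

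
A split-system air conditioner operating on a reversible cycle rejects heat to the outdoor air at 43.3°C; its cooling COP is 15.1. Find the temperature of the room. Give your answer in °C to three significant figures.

For a Carnot refrigerator COP_R = T_C/(T_H − T_C), so T_C = COP·T_H/(1 + COP).
With T_H = 316.45 K, T_C = 15.1 × 316.45/16.10 = 296.79 K.
Converting, 296.79 K = 23.64°C.

23.6 °C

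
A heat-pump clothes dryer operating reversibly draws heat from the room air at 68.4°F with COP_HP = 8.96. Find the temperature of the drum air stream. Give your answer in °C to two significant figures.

COP_HP = T_H/(T_H − T_C) rearranges to T_H = COP·T_C/(COP − 1).
With T_C = 293.37 K, T_H = 8.96 × 293.37/7.960 = 330.23 K.
Converting, 330.23 K = 57.08°C.

57 °C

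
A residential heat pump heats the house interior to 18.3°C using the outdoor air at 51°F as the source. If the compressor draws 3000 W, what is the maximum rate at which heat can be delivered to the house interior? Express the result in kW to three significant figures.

In absolute terms T_C = 283.71 K and T_H = 291.45 K, so ΔT = 7.744 K.
COP_Carnot = T_H/ΔT = 291.45/7.744 = 37.63.
Q̇_max = COP_Carnot × Ẇ = 37.63 × 3000 W = 112900 W = 112.9 kW.

113 kW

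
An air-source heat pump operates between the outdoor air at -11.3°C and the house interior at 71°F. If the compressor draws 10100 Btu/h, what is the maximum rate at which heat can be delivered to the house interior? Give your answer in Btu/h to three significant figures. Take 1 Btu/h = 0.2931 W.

In absolute terms T_C = 261.85 K and T_H = 294.82 K, so ΔT = 32.97 K.
COP_Carnot = T_H/ΔT = 294.82/32.97 = 8.943.
Q̇_max = COP_Carnot × Ẇ = 8.943 × 10100 Btu/h = 90320 Btu/h.

90300 Btu/h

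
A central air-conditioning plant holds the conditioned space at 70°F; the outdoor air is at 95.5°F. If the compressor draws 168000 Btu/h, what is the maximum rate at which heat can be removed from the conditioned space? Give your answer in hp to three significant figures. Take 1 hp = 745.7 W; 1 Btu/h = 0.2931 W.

1370 hp

In absolute terms T_C = 294.26 K and T_H = 308.43 K, so ΔT = 14.17 K.
COP_Carnot = T_C/ΔT = 294.26/14.17 = 20.77.
Q̇_max = COP_Carnot × Ẇ = 20.77 × 168000 Btu/h = 3490000 Btu/h = 1372 hp.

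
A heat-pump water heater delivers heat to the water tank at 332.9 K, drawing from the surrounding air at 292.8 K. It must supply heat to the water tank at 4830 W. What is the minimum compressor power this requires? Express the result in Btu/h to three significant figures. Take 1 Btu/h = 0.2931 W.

The reservoir spacing is ΔT = 332.9 − 292.8 = 40.10 K.
COP_Carnot = T_H/ΔT = 332.90/40.10 = 8.302.
Ẇ_min = Q̇/COP_Carnot = 4830/8.302 = 581.8 W = 1985 Btu/h.

1990 Btu/h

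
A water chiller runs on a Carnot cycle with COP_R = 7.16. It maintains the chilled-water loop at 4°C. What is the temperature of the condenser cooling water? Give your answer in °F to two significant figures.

COP_R = T_C/(T_H − T_C) gives T_H − T_C = T_C/COP.
With T_C = 277.15 K, T_H = 277.15 × (1 + 1/7.16) = 315.86 K.
Converting, 315.86 K = 108.87°F.

110 °F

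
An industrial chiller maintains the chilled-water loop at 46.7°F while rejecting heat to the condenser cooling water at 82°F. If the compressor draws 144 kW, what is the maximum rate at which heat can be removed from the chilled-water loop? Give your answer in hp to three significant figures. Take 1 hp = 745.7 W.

In absolute terms T_C = 281.32 K and T_H = 300.93 K, so ΔT = 19.61 K.
COP_Carnot = T_C/ΔT = 281.32/19.61 = 14.34.
Q̇_max = COP_Carnot × Ẇ = 14.34 × 144.0 kW = 2066 kW = 2770 hp.

2770 hp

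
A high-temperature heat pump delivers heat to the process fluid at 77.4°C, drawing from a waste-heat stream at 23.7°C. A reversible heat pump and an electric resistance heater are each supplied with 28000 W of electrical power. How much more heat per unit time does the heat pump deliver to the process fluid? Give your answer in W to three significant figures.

In absolute terms T_C = 296.85 K and T_H = 350.55 K, so ΔT = 53.70 K.
COP_Carnot = T_H/ΔT = 350.55/53.70 = 6.528.
The heat pump delivers Q̇_H = COP × Ẇ = 182800 W; the resistance heater delivers Ẇ = 28000 W.
Extra = (COP − 1)·Ẇ = 154800 W.

155000 W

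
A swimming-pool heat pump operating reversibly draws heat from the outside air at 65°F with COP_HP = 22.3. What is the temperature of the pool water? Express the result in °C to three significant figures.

COP_HP = T_H/(T_H − T_C) rearranges to T_H = COP·T_C/(COP − 1).
With T_C = 291.48 K, T_H = 22.3 × 291.48/21.30 = 305.17 K.
Converting, 305.17 K = 32.02°C.

32.0 °C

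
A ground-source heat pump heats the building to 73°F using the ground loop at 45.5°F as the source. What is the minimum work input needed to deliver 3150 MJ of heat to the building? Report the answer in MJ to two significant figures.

In absolute terms T_C = 280.65 K and T_H = 295.93 K, so ΔT = 15.28 K.
The reversible limit is COP_HP = T_H/ΔT = 19.37, so W_min = Q_H/COP = Q_H·ΔT/T_H.
W_min = 3150 × 15.28/295.93 = 162.6 MJ.

160 MJ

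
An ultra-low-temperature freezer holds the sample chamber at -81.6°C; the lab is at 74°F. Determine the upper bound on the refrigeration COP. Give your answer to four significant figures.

1.825

In absolute terms T_C = 191.55 K and T_H = 296.48 K, so ΔT = 104.9 K.
For a reversible cycle, COP_Carnot = T_C/ΔT = 191.55/104.9 = 1.825.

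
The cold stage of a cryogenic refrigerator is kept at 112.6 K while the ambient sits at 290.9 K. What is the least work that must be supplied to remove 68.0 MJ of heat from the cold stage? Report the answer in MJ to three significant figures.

108 MJ

The reservoir spacing is ΔT = 290.9 − 112.6 = 178.3 K.
The reversible limit is COP_R = T_C/ΔT = 0.6315, so W_min = Q_C/COP = Q_C·ΔT/T_C.
W_min = 68.00 × 178.3/112.60 = 107.7 MJ.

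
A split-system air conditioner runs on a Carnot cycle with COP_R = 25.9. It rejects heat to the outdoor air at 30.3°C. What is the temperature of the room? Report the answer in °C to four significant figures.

19.02 °C

For a Carnot refrigerator COP_R = T_C/(T_H − T_C), so T_C = COP·T_H/(1 + COP).
With T_H = 303.45 K, T_C = 25.9 × 303.45/26.90 = 292.17 K.
Converting, 292.17 K = 19.02°C.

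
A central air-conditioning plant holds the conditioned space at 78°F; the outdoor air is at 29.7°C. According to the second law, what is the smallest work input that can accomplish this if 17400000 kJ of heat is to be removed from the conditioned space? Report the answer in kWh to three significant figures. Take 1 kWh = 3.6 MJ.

67.1 kWh

In absolute terms T_C = 298.71 K and T_H = 302.85 K, so ΔT = 4.144 K.
The reversible limit is COP_R = T_C/ΔT = 72.07, so W_min = Q_C/COP = Q_C·ΔT/T_C.
W_min = 17400000 × 4.144/298.71 = 241400 kJ = 67.06 kWh.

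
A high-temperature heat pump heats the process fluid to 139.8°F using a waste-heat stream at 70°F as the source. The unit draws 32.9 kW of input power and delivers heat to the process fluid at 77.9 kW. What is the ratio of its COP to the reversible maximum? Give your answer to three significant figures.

0.276

COP_actual = Q̇_H/Ẇ = 77.90/32.90 = 2.368.
In absolute terms T_C = 294.26 K and T_H = 333.04 K, so ΔT = 38.78 K.
COP_Carnot = T_H/ΔT = 333.04/38.78 = 8.588.
η_II = COP_actual/COP_Carnot = 2.368/8.588 = 0.2757.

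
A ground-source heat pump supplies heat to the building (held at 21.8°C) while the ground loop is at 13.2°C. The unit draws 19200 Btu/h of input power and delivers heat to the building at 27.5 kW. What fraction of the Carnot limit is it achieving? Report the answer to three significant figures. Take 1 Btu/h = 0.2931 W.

0.142

Converting, Q̇_H = 27.50 kW = 93820 Btu/h, so COP_actual = Q̇_H/Ẇ = 93820/19200 = 4.887.
In absolute terms T_C = 286.35 K and T_H = 294.95 K, so ΔT = 8.600 K.
COP_Carnot = T_H/ΔT = 294.95/8.600 = 34.30.
η_II = COP_actual/COP_Carnot = 4.887/34.30 = 0.1425.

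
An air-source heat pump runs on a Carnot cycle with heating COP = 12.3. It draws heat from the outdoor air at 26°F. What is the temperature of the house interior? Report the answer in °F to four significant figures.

68.98 °F

COP_HP = T_H/(T_H − T_C) rearranges to T_H = COP·T_C/(COP − 1).
With T_C = 269.82 K, T_H = 12.3 × 269.82/11.30 = 293.69 K.
Converting, 293.69 K = 68.98°F.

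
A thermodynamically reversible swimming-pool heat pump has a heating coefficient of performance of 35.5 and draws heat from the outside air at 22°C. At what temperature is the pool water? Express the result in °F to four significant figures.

COP_HP = T_H/(T_H − T_C) rearranges to T_H = COP·T_C/(COP − 1).
With T_C = 295.15 K, T_H = 35.5 × 295.15/34.50 = 303.71 K.
Converting, 303.71 K = 87.00°F.

87.00 °F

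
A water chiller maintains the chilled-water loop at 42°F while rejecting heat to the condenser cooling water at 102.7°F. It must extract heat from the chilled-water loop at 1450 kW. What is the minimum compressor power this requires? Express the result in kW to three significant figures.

In absolute terms T_C = 278.71 K and T_H = 312.43 K, so ΔT = 33.72 K.
COP_Carnot = T_C/ΔT = 278.71/33.72 = 8.265.
Ẇ_min = Q̇/COP_Carnot = 1450/8.265 = 175.4 kW.

175 kW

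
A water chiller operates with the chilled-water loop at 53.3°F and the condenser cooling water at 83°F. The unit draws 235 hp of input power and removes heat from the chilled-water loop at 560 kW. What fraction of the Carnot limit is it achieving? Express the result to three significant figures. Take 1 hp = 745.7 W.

0.185

Converting, Q̇_C = 560.0 kW = 751.0 hp, so COP_actual = Q̇_C/Ẇ = 751.0/235.0 = 3.196.
In absolute terms T_C = 284.98 K and T_H = 301.48 K, so ΔT = 16.50 K.
COP_Carnot = T_C/ΔT = 284.98/16.50 = 17.27.
η_II = COP_actual/COP_Carnot = 3.196/17.27 = 0.1850.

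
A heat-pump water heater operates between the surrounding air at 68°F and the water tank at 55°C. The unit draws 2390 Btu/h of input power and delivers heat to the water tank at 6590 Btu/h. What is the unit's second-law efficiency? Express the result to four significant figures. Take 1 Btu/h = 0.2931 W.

0.2941

COP_actual = Q̇_H/Ẇ = 6590/2390 = 2.757.
In absolute terms T_C = 293.15 K and T_H = 328.15 K, so ΔT = 35.00 K.
COP_Carnot = T_H/ΔT = 328.15/35.00 = 9.376.
η_II = COP_actual/COP_Carnot = 2.757/9.376 = 0.2941.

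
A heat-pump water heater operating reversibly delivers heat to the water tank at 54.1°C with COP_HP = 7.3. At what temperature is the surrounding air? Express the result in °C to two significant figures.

9.3 °C

COP_HP = T_H/(T_H − T_C) gives T_H − T_C = T_H/COP.
With T_H = 327.25 K, T_C = 327.25 × (1 − 1/7.3) = 282.42 K.
Converting, 282.42 K = 9.27°C.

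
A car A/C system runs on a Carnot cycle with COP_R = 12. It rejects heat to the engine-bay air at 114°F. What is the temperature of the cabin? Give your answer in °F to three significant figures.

For a Carnot refrigerator COP_R = T_C/(T_H − T_C), so T_C = COP·T_H/(1 + COP).
With T_H = 318.71 K, T_C = 12 × 318.71/13.00 = 294.19 K.
Converting, 294.19 K = 69.87°F.

69.9 °F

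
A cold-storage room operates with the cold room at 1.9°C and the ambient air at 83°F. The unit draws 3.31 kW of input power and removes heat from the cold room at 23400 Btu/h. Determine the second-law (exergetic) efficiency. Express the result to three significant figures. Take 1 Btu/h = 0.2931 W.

0.199

Converting, Q̇_C = 23400 Btu/h = 6.859 kW, so COP_actual = Q̇_C/Ẇ = 6.859/3.310 = 2.072.
In absolute terms T_C = 275.05 K and T_H = 301.48 K, so ΔT = 26.43 K.
COP_Carnot = T_C/ΔT = 275.05/26.43 = 10.41.
η_II = COP_actual/COP_Carnot = 2.072/10.41 = 0.1991.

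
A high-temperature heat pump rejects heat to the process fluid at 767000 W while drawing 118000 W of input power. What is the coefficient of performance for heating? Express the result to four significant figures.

6.500

The first law gives Q̇_H = Q̇_C + Ẇ, so the three rates are Q̇_C = 649000, Q̇_H = 767000, Ẇ = 118000 W.
COP_HP = Q̇_H/Ẇ = 767000/118000 = 6.500.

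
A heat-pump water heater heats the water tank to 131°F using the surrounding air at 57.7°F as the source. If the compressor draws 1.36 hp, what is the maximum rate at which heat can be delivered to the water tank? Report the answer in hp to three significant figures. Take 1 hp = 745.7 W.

In absolute terms T_C = 287.43 K and T_H = 328.15 K, so ΔT = 40.72 K.
COP_Carnot = T_H/ΔT = 328.15/40.72 = 8.058.
Q̇_max = COP_Carnot × Ẇ = 8.058 × 1.360 hp = 10.96 hp.

11.0 hp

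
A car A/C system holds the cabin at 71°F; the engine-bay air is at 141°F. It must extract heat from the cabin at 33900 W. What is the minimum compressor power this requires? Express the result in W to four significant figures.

4472 W

In absolute terms T_C = 294.82 K and T_H = 333.71 K, so ΔT = 38.89 K.
COP_Carnot = T_C/ΔT = 294.82/38.89 = 7.581.
Ẇ_min = Q̇/COP_Carnot = 33900/7.581 = 4472 W.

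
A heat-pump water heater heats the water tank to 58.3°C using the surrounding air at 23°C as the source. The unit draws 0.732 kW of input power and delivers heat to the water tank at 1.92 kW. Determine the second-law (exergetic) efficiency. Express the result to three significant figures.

0.279

COP_actual = Q̇_H/Ẇ = 1.920/0.7320 = 2.623.
In absolute terms T_C = 296.15 K and T_H = 331.45 K, so ΔT = 35.30 K.
COP_Carnot = T_H/ΔT = 331.45/35.30 = 9.390.
η_II = COP_actual/COP_Carnot = 2.623/9.390 = 0.2793.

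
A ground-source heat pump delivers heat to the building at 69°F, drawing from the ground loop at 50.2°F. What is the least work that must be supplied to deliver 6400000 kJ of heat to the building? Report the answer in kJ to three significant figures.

In absolute terms T_C = 283.26 K and T_H = 293.71 K, so ΔT = 10.44 K.
The reversible limit is COP_HP = T_H/ΔT = 28.12, so W_min = Q_H/COP = Q_H·ΔT/T_H.
W_min = 6400000 × 10.44/293.71 = 227600 kJ.

228000 kJ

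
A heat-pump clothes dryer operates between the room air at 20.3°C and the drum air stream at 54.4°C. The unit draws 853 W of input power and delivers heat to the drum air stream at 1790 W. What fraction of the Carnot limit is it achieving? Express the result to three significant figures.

COP_actual = Q̇_H/Ẇ = 1790/853.0 = 2.098.
In absolute terms T_C = 293.45 K and T_H = 327.55 K, so ΔT = 34.10 K.
COP_Carnot = T_H/ΔT = 327.55/34.10 = 9.606.
η_II = COP_actual/COP_Carnot = 2.098/9.606 = 0.2185.

0.218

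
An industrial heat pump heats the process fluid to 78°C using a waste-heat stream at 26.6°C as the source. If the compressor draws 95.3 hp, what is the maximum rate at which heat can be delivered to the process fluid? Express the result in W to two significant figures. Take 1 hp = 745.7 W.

In absolute terms T_C = 299.75 K and T_H = 351.15 K, so ΔT = 51.40 K.
COP_Carnot = T_H/ΔT = 351.15/51.40 = 6.832.
Q̇_max = COP_Carnot × Ẇ = 6.832 × 95.30 hp = 651.1 hp = 485500 W.

490000 W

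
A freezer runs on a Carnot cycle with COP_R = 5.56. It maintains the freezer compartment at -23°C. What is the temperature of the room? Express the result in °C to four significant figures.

COP_R = T_C/(T_H − T_C) gives T_H − T_C = T_C/COP.
With T_C = 250.15 K, T_H = 250.15 × (1 + 1/5.56) = 295.14 K.
Converting, 295.14 K = 21.99°C.

21.99 °C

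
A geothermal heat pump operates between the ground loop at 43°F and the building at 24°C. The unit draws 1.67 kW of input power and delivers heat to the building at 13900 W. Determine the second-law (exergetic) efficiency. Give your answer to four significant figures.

0.5011

Converting, Q̇_H = 13900 W = 13.90 kW, so COP_actual = Q̇_H/Ẇ = 13.90/1.670 = 8.323.
In absolute terms T_C = 279.26 K and T_H = 297.15 K, so ΔT = 17.89 K.
COP_Carnot = T_H/ΔT = 297.15/17.89 = 16.61.
η_II = COP_actual/COP_Carnot = 8.323/16.61 = 0.5011.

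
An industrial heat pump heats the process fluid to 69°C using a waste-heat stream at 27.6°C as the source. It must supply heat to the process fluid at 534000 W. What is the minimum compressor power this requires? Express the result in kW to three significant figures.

64.6 kW

In absolute terms T_C = 300.75 K and T_H = 342.15 K, so ΔT = 41.40 K.
COP_Carnot = T_H/ΔT = 342.15/41.40 = 8.264.
Ẇ_min = Q̇/COP_Carnot = 534000/8.264 = 64610 W = 64.61 kW.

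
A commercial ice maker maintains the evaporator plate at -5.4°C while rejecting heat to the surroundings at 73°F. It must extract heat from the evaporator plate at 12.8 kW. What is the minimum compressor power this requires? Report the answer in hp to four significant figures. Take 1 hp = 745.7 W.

1.806 hp

In absolute terms T_C = 267.75 K and T_H = 295.93 K, so ΔT = 28.18 K.
COP_Carnot = T_C/ΔT = 267.75/28.18 = 9.502.
Ẇ_min = Q̇/COP_Carnot = 12.80/9.502 = 1.347 kW = 1.806 hp.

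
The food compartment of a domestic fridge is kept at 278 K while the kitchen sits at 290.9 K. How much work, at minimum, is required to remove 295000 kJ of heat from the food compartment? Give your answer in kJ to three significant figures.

The reservoir spacing is ΔT = 290.9 − 278 = 12.90 K.
The reversible limit is COP_R = T_C/ΔT = 21.55, so W_min = Q_C/COP = Q_C·ΔT/T_C.
W_min = 295000 × 12.90/278.00 = 13690 kJ.

13700 kJ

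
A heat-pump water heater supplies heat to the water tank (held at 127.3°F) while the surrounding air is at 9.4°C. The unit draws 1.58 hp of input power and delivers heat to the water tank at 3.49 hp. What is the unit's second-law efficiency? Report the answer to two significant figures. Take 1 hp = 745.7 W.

0.29

COP_actual = Q̇_H/Ẇ = 3.490/1.580 = 2.209.
In absolute terms T_C = 282.55 K and T_H = 326.09 K, so ΔT = 43.54 K.
COP_Carnot = T_H/ΔT = 326.09/43.54 = 7.489.
η_II = COP_actual/COP_Carnot = 2.209/7.489 = 0.2950.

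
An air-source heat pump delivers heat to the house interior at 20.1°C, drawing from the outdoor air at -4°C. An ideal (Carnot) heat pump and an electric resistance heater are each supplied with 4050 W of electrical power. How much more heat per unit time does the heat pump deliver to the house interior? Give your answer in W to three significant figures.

In absolute terms T_C = 269.15 K and T_H = 293.25 K, so ΔT = 24.10 K.
COP_Carnot = T_H/ΔT = 293.25/24.10 = 12.17.
The heat pump delivers Q̇_H = COP × Ẇ = 49280 W; the resistance heater delivers Ẇ = 4050 W.
Extra = (COP − 1)·Ẇ = 45230 W.

45200 W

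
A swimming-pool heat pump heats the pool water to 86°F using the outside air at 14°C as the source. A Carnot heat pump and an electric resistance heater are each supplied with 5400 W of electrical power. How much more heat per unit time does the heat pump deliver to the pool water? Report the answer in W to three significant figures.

In absolute terms T_C = 287.15 K and T_H = 303.15 K, so ΔT = 16.00 K.
COP_Carnot = T_H/ΔT = 303.15/16.00 = 18.95.
The heat pump delivers Q̇_H = COP × Ẇ = 102300 W; the resistance heater delivers Ẇ = 5400 W.
Extra = (COP − 1)·Ẇ = 96910 W.

96900 W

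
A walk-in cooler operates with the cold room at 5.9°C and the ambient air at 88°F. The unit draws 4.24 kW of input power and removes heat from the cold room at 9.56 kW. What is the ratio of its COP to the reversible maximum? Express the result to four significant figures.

0.2037

COP_actual = Q̇_C/Ẇ = 9.560/4.240 = 2.255.
In absolute terms T_C = 279.05 K and T_H = 304.26 K, so ΔT = 25.21 K.
COP_Carnot = T_C/ΔT = 279.05/25.21 = 11.07.
η_II = COP_actual/COP_Carnot = 2.255/11.07 = 0.2037.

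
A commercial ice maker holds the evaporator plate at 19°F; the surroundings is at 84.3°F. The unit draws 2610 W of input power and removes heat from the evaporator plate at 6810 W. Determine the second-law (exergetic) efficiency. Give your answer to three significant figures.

0.356

COP_actual = Q̇_C/Ẇ = 6810/2610 = 2.609.
In absolute terms T_C = 265.93 K and T_H = 302.21 K, so ΔT = 36.28 K.
COP_Carnot = T_C/ΔT = 265.93/36.28 = 7.330.
η_II = COP_actual/COP_Carnot = 2.609/7.330 = 0.3559.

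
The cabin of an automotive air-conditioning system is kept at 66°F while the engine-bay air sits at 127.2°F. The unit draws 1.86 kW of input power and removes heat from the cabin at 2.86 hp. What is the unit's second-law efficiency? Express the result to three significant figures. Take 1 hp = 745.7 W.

Converting, Q̇_C = 2.860 hp = 2.133 kW, so COP_actual = Q̇_C/Ẇ = 2.133/1.860 = 1.147.
In absolute terms T_C = 292.04 K and T_H = 326.04 K, so ΔT = 34.00 K.
COP_Carnot = T_C/ΔT = 292.04/34.00 = 8.589.
η_II = COP_actual/COP_Carnot = 1.147/8.589 = 0.1335.

0.133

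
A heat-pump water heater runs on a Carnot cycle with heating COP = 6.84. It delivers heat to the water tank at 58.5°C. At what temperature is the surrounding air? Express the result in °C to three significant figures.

10.0 °C

COP_HP = T_H/(T_H − T_C) gives T_H − T_C = T_H/COP.
With T_H = 331.65 K, T_C = 331.65 × (1 − 1/6.84) = 283.16 K.
Converting, 283.16 K = 10.01°C.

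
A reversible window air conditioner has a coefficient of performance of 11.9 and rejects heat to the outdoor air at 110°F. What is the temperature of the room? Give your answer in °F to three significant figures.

For a Carnot refrigerator COP_R = T_C/(T_H − T_C), so T_C = COP·T_H/(1 + COP).
With T_H = 316.48 K, T_C = 11.9 × 316.48/12.90 = 291.95 K.
Converting, 291.95 K = 65.84°F.

65.8 °F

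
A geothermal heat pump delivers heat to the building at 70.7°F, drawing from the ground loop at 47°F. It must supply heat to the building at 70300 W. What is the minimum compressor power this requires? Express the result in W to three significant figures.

3140 W

In absolute terms T_C = 281.48 K and T_H = 294.65 K, so ΔT = 13.17 K.
COP_Carnot = T_H/ΔT = 294.65/13.17 = 22.38.
Ẇ_min = Q̇/COP_Carnot = 70300/22.38 = 3141 W.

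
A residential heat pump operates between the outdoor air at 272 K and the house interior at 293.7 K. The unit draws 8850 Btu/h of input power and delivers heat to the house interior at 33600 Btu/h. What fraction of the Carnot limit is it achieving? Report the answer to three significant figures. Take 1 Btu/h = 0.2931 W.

COP_actual = Q̇_H/Ẇ = 33600/8850 = 3.797.
The reservoir spacing is ΔT = 293.7 − 272 = 21.70 K.
COP_Carnot = T_H/ΔT = 293.70/21.70 = 13.53.
η_II = COP_actual/COP_Carnot = 3.797/13.53 = 0.2805.

0.281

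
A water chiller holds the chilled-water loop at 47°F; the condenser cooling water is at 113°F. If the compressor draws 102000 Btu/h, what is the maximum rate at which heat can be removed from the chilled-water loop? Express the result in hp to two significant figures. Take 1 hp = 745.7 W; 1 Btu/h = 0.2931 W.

310 hp

In absolute terms T_C = 281.48 K and T_H = 318.15 K, so ΔT = 36.67 K.
COP_Carnot = T_C/ΔT = 281.48/36.67 = 7.677.
Q̇_max = COP_Carnot × Ẇ = 7.677 × 102000 Btu/h = 783000 Btu/h = 307.8 hp.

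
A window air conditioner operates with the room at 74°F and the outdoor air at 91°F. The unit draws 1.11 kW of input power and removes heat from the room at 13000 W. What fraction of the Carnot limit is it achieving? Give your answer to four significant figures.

Converting, Q̇_C = 13000 W = 13.00 kW, so COP_actual = Q̇_C/Ẇ = 13.00/1.110 = 11.71.
In absolute terms T_C = 296.48 K and T_H = 305.93 K, so ΔT = 9.444 K.
COP_Carnot = T_C/ΔT = 296.48/9.444 = 31.39.
η_II = COP_actual/COP_Carnot = 11.71/31.39 = 0.3731.

0.3731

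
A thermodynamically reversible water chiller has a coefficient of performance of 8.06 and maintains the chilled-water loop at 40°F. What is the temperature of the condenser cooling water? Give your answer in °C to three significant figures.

COP_R = T_C/(T_H − T_C) gives T_H − T_C = T_C/COP.
With T_C = 277.59 K, T_H = 277.59 × (1 + 1/8.06) = 312.04 K.
Converting, 312.04 K = 38.89°C.

38.9 °C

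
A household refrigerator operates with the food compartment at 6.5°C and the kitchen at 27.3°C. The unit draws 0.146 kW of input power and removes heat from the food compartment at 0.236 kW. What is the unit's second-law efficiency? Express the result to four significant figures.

COP_actual = Q̇_C/Ẇ = 0.2360/0.1460 = 1.616.
In absolute terms T_C = 279.65 K and T_H = 300.45 K, so ΔT = 20.80 K.
COP_Carnot = T_C/ΔT = 279.65/20.80 = 13.44.
η_II = COP_actual/COP_Carnot = 1.616/13.44 = 0.1202.

0.1202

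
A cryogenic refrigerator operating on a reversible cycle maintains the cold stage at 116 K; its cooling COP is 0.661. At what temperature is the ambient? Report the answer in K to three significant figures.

291 K

COP_R = T_C/(T_H − T_C) gives T_H − T_C = T_C/COP.
With T_C = 116.00 K, T_H = 116.00 × (1 + 1/0.661) = 291.49 K.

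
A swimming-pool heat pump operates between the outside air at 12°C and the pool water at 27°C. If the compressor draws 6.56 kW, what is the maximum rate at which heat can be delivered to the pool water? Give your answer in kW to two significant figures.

130 kW

In absolute terms T_C = 285.15 K and T_H = 300.15 K, so ΔT = 15.00 K.
COP_Carnot = T_H/ΔT = 300.15/15.00 = 20.01.
Q̇_max = COP_Carnot × Ẇ = 20.01 × 6.560 kW = 131.3 kW.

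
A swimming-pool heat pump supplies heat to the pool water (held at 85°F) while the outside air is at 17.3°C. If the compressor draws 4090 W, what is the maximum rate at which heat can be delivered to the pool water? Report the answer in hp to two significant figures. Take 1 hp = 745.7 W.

In absolute terms T_C = 290.45 K and T_H = 302.59 K, so ΔT = 12.14 K.
COP_Carnot = T_H/ΔT = 302.59/12.14 = 24.92.
Q̇_max = COP_Carnot × Ẇ = 24.92 × 4090 W = 101900 W = 136.7 hp.

140 hp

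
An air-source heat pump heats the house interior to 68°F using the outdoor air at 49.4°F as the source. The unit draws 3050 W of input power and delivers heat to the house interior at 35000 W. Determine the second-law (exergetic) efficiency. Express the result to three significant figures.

0.405

COP_actual = Q̇_H/Ẇ = 35000/3050 = 11.48.
In absolute terms T_C = 282.82 K and T_H = 293.15 K, so ΔT = 10.33 K.
COP_Carnot = T_H/ΔT = 293.15/10.33 = 28.37.
η_II = COP_actual/COP_Carnot = 11.48/28.37 = 0.4045.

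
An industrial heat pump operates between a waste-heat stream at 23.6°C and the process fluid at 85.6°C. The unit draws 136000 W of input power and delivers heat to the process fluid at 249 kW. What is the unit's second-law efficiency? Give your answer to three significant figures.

0.316

Converting, Q̇_H = 249.0 kW = 249000 W, so COP_actual = Q̇_H/Ẇ = 249000/136000 = 1.831.
In absolute terms T_C = 296.75 K and T_H = 358.75 K, so ΔT = 62.00 K.
COP_Carnot = T_H/ΔT = 358.75/62.00 = 5.786.
η_II = COP_actual/COP_Carnot = 1.831/5.786 = 0.3164.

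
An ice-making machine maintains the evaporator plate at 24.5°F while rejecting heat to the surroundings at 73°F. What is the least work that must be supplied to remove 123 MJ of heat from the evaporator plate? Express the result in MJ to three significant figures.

12.3 MJ

In absolute terms T_C = 268.98 K and T_H = 295.93 K, so ΔT = 26.94 K.
The reversible limit is COP_R = T_C/ΔT = 9.983, so W_min = Q_C/COP = Q_C·ΔT/T_C.
W_min = 123.0 × 26.94/268.98 = 12.32 MJ.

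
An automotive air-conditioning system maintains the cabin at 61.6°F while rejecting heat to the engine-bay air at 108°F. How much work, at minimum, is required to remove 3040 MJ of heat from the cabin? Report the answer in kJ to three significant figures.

271000 kJ

In absolute terms T_C = 289.59 K and T_H = 315.37 K, so ΔT = 25.78 K.
The reversible limit is COP_R = T_C/ΔT = 11.23, so W_min = Q_C/COP = Q_C·ΔT/T_C.
W_min = 3040 × 25.78/289.59 = 270.6 MJ = 270600 kJ.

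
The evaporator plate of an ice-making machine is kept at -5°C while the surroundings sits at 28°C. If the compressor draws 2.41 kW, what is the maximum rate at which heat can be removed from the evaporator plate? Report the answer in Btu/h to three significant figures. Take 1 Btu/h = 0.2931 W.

66800 Btu/h

In absolute terms T_C = 268.15 K and T_H = 301.15 K, so ΔT = 33.00 K.
COP_Carnot = T_C/ΔT = 268.15/33.00 = 8.126.
Q̇_max = COP_Carnot × Ẇ = 8.126 × 2.410 kW = 19.58 kW = 66810 Btu/h.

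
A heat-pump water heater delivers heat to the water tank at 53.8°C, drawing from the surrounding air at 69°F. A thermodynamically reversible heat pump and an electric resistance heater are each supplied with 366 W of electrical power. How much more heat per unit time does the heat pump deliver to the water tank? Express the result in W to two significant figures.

3200 W

In absolute terms T_C = 293.71 K and T_H = 326.95 K, so ΔT = 33.24 K.
COP_Carnot = T_H/ΔT = 326.95/33.24 = 9.835.
The heat pump delivers Q̇_H = COP × Ẇ = 3600 W; the resistance heater delivers Ẇ = 366.0 W.
Extra = (COP − 1)·Ẇ = 3234 W.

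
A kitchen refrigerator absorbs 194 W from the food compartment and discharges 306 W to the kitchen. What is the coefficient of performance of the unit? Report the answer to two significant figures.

1.7

The first law gives Q̇_H = Q̇_C + Ẇ, so the three rates are Q̇_C = 194.0, Q̇_H = 306.0, Ẇ = 112.0 W.
COP_R = Q̇_C/Ẇ = 194.0/112.0 = 1.732.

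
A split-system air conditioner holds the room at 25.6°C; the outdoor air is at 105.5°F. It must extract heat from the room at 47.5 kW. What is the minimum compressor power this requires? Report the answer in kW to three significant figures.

2.42 kW

In absolute terms T_C = 298.75 K and T_H = 313.98 K, so ΔT = 15.23 K.
COP_Carnot = T_C/ΔT = 298.75/15.23 = 19.61.
Ẇ_min = Q̇/COP_Carnot = 47.50/19.61 = 2.422 kW.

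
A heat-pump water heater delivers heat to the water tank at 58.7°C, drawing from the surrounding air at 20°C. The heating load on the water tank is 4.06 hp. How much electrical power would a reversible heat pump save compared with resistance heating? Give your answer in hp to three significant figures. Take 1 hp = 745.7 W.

In absolute terms T_C = 293.15 K and T_H = 331.85 K, so ΔT = 38.70 K.
COP_Carnot = T_H/ΔT = 331.85/38.70 = 8.575.
Resistance heating needs Ẇ_res = Q̇_H = 4.060 hp; the reversible heat pump needs only Ẇ_hp = Q̇_H/COP = 0.4735 hp.
Saving = 4.060 − 0.4735 = 3.587 hp.

3.59 hp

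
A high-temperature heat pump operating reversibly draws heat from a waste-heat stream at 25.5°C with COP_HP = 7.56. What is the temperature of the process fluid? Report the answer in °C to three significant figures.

71.0 °C

COP_HP = T_H/(T_H − T_C) rearranges to T_H = COP·T_C/(COP − 1).
With T_C = 298.65 K, T_H = 7.56 × 298.65/6.560 = 344.18 K.
Converting, 344.18 K = 71.03°C.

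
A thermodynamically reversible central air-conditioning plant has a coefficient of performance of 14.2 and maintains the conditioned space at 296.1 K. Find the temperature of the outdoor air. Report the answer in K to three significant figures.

317 K

COP_R = T_C/(T_H − T_C) gives T_H − T_C = T_C/COP.
With T_C = 296.10 K, T_H = 296.10 × (1 + 1/14.2) = 316.95 K.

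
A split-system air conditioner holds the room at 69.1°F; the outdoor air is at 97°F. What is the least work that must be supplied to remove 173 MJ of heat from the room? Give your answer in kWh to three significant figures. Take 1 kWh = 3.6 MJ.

2.54 kWh

In absolute terms T_C = 293.76 K and T_H = 309.26 K, so ΔT = 15.50 K.
The reversible limit is COP_R = T_C/ΔT = 18.95, so W_min = Q_C/COP = Q_C·ΔT/T_C.
W_min = 173.0 × 15.50/293.76 = 9.128 MJ = 2.536 kWh.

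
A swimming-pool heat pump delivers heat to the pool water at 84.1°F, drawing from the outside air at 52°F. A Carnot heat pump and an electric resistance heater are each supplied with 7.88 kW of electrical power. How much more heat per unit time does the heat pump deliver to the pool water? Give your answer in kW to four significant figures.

125.6 kW

In absolute terms T_C = 284.26 K and T_H = 302.09 K, so ΔT = 17.83 K.
COP_Carnot = T_H/ΔT = 302.09/17.83 = 16.94.
The heat pump delivers Q̇_H = COP × Ẇ = 133.5 kW; the resistance heater delivers Ẇ = 7.880 kW.
Extra = (COP − 1)·Ẇ = 125.6 kW.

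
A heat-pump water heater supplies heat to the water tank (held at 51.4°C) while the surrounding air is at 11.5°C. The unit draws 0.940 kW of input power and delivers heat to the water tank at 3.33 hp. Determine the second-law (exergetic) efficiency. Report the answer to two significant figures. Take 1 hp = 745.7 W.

0.32

Converting, Q̇_H = 3.330 hp = 2.483 kW, so COP_actual = Q̇_H/Ẇ = 2.483/0.9400 = 2.642.
In absolute terms T_C = 284.65 K and T_H = 324.55 K, so ΔT = 39.90 K.
COP_Carnot = T_H/ΔT = 324.55/39.90 = 8.134.
η_II = COP_actual/COP_Carnot = 2.642/8.134 = 0.3248.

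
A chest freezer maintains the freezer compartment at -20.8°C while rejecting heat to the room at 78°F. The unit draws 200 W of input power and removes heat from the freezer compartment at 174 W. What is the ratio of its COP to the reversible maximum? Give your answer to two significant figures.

COP_actual = Q̇_C/Ẇ = 174.0/200.0 = 0.8700.
In absolute terms T_C = 252.35 K and T_H = 298.71 K, so ΔT = 46.36 K.
COP_Carnot = T_C/ΔT = 252.35/46.36 = 5.444.
η_II = COP_actual/COP_Carnot = 0.8700/5.444 = 0.1598.

0.16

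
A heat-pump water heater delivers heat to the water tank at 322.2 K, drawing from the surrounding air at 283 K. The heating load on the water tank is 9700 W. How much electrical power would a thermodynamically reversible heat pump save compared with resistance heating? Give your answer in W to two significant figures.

8500 W

The reservoir spacing is ΔT = 322.2 − 283 = 39.20 K.
COP_Carnot = T_H/ΔT = 322.20/39.20 = 8.219.
Resistance heating needs Ẇ_res = Q̇_H = 9700 W; the reversible heat pump needs only Ẇ_hp = Q̇_H/COP = 1180 W.
Saving = 9700 − 1180 = 8520 W.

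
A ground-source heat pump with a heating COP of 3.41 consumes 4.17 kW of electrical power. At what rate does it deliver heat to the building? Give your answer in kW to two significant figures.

Q̇_H = COP_HP × Ẇ = 3.41 × 4.170 = 14.22 kW.

14 kW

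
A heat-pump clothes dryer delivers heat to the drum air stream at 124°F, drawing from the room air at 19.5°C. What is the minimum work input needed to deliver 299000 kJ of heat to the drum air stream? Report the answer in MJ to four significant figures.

29.15 MJ

In absolute terms T_C = 292.65 K and T_H = 324.26 K, so ΔT = 31.61 K.
The reversible limit is COP_HP = T_H/ΔT = 10.26, so W_min = Q_H/COP = Q_H·ΔT/T_H.
W_min = 299000 × 31.61/324.26 = 29150 kJ = 29.15 MJ.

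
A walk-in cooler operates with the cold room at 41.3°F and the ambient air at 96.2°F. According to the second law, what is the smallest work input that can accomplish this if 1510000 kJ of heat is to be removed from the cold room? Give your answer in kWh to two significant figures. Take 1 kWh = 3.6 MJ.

In absolute terms T_C = 278.32 K and T_H = 308.82 K, so ΔT = 30.50 K.
The reversible limit is COP_R = T_C/ΔT = 9.125, so W_min = Q_C/COP = Q_C·ΔT/T_C.
W_min = 1510000 × 30.50/278.32 = 165500 kJ = 45.97 kWh.

46 kWh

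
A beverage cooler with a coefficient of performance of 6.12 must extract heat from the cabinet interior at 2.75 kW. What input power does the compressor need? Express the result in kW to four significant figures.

Ẇ = Q̇_C/COP = 2.750/6.12 = 0.4493 kW.

0.4493 kW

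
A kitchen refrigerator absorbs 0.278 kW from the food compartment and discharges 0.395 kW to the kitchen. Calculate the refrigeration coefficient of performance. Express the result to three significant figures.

The first law gives Q̇_H = Q̇_C + Ẇ, so the three rates are Q̇_C = 0.2780, Q̇_H = 0.3950, Ẇ = 0.1170 kW.
COP_R = Q̇_C/Ẇ = 0.2780/0.1170 = 2.376.

2.38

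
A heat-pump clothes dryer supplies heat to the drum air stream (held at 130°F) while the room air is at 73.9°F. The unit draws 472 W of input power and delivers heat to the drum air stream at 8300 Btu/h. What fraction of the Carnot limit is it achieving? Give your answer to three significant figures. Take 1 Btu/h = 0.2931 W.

0.490

Converting, Q̇_H = 8300 Btu/h = 2433 W, so COP_actual = Q̇_H/Ẇ = 2433/472.0 = 5.154.
In absolute terms T_C = 296.43 K and T_H = 327.59 K, so ΔT = 31.17 K.
COP_Carnot = T_H/ΔT = 327.59/31.17 = 10.51.
η_II = COP_actual/COP_Carnot = 5.154/10.51 = 0.4903.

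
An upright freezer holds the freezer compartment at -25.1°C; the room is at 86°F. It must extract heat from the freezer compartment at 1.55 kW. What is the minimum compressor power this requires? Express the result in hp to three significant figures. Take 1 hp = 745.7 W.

In absolute terms T_C = 248.05 K and T_H = 303.15 K, so ΔT = 55.10 K.
COP_Carnot = T_C/ΔT = 248.05/55.10 = 4.502.
Ẇ_min = Q̇/COP_Carnot = 1.550/4.502 = 0.3443 kW = 0.4617 hp.

0.462 hp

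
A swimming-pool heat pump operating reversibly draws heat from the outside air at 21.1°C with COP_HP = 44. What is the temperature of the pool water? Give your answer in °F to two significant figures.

COP_HP = T_H/(T_H − T_C) rearranges to T_H = COP·T_C/(COP − 1).
With T_C = 294.25 K, T_H = 44 × 294.25/43.00 = 301.09 K.
Converting, 301.09 K = 82.30°F.

82 °F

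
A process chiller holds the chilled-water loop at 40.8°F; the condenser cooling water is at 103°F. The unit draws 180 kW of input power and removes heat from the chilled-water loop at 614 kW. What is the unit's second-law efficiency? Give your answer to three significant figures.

0.424

COP_actual = Q̇_C/Ẇ = 614.0/180.0 = 3.411.
In absolute terms T_C = 278.04 K and T_H = 312.59 K, so ΔT = 34.56 K.
COP_Carnot = T_C/ΔT = 278.04/34.56 = 8.046.
η_II = COP_actual/COP_Carnot = 3.411/8.046 = 0.4239.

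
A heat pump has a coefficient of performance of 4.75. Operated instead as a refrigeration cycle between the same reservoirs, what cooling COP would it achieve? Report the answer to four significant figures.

Since Q_H = Q_C + W for any cycle, COP_R = Q_C/W = Q_H/W − 1.
COP_R = 4.75 − 1 = 3.75.

3.750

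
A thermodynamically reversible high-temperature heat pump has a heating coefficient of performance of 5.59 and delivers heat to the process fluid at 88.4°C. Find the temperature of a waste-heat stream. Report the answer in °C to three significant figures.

23.7 °C

COP_HP = T_H/(T_H − T_C) gives T_H − T_C = T_H/COP.
With T_H = 361.55 K, T_C = 361.55 × (1 − 1/5.59) = 296.87 K.
Converting, 296.87 K = 23.72°C.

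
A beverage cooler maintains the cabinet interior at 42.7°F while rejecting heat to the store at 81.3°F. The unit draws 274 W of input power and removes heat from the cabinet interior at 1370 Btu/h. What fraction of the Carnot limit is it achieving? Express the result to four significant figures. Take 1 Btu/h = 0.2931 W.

Converting, Q̇_C = 1370 Btu/h = 401.5 W, so COP_actual = Q̇_C/Ẇ = 401.5/274.0 = 1.466.
In absolute terms T_C = 279.09 K and T_H = 300.54 K, so ΔT = 21.44 K.
COP_Carnot = T_C/ΔT = 279.09/21.44 = 13.01.
η_II = COP_actual/COP_Carnot = 1.466/13.01 = 0.1126.

0.1126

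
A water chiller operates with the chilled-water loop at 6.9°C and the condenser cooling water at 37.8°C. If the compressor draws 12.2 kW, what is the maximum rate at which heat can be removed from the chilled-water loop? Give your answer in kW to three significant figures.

111 kW

In absolute terms T_C = 280.05 K and T_H = 310.95 K, so ΔT = 30.90 K.
COP_Carnot = T_C/ΔT = 280.05/30.90 = 9.063.
Q̇_max = COP_Carnot × Ẇ = 9.063 × 12.20 kW = 110.6 kW.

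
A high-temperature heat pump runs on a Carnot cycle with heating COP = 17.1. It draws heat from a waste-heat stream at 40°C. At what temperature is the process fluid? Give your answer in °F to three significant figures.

COP_HP = T_H/(T_H − T_C) rearranges to T_H = COP·T_C/(COP − 1).
With T_C = 313.15 K, T_H = 17.1 × 313.15/16.10 = 332.60 K.
Converting, 332.60 K = 139.01°F.

139 °F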